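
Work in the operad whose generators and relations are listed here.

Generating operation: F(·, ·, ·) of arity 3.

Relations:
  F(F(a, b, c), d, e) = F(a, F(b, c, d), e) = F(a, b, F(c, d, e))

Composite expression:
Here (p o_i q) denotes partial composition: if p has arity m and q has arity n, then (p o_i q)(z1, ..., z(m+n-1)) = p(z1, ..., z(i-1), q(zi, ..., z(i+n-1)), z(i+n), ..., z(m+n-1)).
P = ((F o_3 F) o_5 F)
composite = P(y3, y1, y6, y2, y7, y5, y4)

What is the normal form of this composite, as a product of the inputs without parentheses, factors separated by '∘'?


y3 ∘ y1 ∘ y6 ∘ y2 ∘ y7 ∘ y5 ∘ y4

Key point: F is associative — brackets drop, the y-order remains.
F(y7, y5, y4) linearizes to y7 ∘ y5 ∘ y4
F(y6, y2, F(y7, y5, y4)) linearizes to y6 ∘ y2 ∘ y7 ∘ y5 ∘ y4
F(y3, y1, F(y6, y2, F(y7, y5, y4))) linearizes to y3 ∘ y1 ∘ y6 ∘ y2 ∘ y7 ∘ y5 ∘ y4


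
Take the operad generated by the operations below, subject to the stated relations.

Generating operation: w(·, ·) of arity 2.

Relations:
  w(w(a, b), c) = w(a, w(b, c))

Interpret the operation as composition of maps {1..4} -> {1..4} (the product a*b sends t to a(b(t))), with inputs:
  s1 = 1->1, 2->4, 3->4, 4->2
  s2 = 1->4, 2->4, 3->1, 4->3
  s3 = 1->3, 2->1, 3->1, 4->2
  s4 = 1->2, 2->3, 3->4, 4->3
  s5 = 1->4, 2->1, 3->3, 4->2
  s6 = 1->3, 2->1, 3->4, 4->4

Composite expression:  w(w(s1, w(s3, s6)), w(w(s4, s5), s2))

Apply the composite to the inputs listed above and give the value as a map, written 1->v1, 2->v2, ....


1->4, 2->4, 3->4, 4->4

w(s3, s6) = 1->1, 2->3, 3->2, 4->2
w(s1, w(s3, s6)) = 1->1, 2->4, 3->4, 4->4
w(s4, s5) = 1->3, 2->2, 3->4, 4->3
w(w(s4, s5), s2) = 1->3, 2->3, 3->3, 4->4
w(w(s1, w(s3, s6)), w(w(s4, s5), s2)) = 1->4, 2->4, 3->4, 4->4


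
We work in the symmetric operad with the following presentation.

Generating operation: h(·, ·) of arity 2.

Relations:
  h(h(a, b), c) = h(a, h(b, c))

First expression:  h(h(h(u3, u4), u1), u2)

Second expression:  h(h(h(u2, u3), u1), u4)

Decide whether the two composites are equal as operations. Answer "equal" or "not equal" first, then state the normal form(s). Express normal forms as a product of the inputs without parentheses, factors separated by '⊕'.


not equal; first: u3 ⊕ u4 ⊕ u1 ⊕ u2; second: u2 ⊕ u3 ⊕ u1 ⊕ u4


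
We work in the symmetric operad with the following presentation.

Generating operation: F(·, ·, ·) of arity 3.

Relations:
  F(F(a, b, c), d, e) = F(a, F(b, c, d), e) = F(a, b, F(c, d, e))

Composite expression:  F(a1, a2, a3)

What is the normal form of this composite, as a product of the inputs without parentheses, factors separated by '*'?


a1 * a2 * a3

Under associativity of F, the answer is the a's in reading order.
F(a1, a2, a3) linearizes to a1 * a2 * a3


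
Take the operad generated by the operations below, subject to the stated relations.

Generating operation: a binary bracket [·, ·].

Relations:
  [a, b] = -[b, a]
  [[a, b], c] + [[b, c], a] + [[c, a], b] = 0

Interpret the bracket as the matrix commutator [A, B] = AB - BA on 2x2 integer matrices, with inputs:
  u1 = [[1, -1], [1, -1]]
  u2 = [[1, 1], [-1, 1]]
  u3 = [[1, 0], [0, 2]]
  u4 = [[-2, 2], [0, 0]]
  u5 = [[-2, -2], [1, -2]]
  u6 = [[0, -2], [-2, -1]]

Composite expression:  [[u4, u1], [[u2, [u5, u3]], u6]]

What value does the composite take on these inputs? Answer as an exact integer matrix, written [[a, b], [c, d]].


[[0, 48], [48, 0]]

[u4, u1] = [[2, -2], [2, -2]]
[u5, u3] = [[0, -2], [-1, 0]]
[u2, [u5, u3]] = [[-3, 0], [0, 3]]
[[u2, [u5, u3]], u6] = [[0, 12], [-12, 0]]
[[u4, u1], [[u2, [u5, u3]], u6]] = [[0, 48], [48, 0]]


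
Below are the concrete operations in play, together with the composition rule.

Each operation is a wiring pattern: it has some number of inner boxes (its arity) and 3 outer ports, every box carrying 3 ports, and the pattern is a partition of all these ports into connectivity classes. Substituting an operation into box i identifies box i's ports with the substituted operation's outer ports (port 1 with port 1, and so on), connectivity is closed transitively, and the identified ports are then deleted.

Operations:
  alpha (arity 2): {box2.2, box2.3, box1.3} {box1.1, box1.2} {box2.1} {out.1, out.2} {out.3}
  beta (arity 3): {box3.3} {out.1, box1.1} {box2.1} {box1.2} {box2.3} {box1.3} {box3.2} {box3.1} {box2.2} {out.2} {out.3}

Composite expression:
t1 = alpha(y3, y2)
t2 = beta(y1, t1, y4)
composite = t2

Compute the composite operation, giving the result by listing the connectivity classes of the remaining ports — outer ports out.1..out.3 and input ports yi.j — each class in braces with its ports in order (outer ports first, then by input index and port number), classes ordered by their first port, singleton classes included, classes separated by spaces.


{out.1, y1.1} {out.2} {out.3} {y1.2} {y1.3} {y2.1} {y2.2, y2.3, y3.3} {y3.1, y3.2} {y4.1} {y4.2} {y4.3}

After gluing at beta, chains via deleted ports link the y-ports.
alpha over (y3, y2) gives {out.1, out.2} {out.3} {y2.1} {y2.2, y2.3, y3.3} {y3.1, y3.2}, out.j being that stage's outer ports
beta over (y1, y3, y2, y4) gives {out.1, y1.1} {out.2} {out.3} {y1.2} {y1.3} {y2.1} {y2.2, y2.3, y3.3} {y3.1, y3.2} {y4.1} {y4.2} {y4.3}, out.j being that stage's outer ports


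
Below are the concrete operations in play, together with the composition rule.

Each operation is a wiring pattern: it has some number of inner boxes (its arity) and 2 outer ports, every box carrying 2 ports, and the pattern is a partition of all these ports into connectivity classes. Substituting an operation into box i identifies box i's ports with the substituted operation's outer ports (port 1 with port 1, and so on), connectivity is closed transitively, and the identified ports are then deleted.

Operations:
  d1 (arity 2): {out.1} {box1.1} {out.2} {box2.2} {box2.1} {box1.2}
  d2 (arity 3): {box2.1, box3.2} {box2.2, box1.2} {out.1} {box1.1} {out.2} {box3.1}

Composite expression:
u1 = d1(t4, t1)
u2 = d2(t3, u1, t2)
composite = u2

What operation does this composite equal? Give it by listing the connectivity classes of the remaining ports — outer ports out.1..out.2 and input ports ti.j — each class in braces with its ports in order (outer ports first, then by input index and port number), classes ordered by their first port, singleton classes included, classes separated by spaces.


Reachability decides: close wires over d2-identified ports.
through d1, on inputs (t4, t1): {out.1} {out.2} {t1.1} {t1.2} {t4.1} {t4.2} (out.j = stage outer ports)
through d2, on inputs (t3, t4, t1, t2): {out.1} {out.2} {t1.1} {t1.2} {t2.1} {t2.2} {t3.1} {t3.2} {t4.1} {t4.2} (out.j = stage outer ports)

{out.1} {out.2} {t1.1} {t1.2} {t2.1} {t2.2} {t3.1} {t3.2} {t4.1} {t4.2}


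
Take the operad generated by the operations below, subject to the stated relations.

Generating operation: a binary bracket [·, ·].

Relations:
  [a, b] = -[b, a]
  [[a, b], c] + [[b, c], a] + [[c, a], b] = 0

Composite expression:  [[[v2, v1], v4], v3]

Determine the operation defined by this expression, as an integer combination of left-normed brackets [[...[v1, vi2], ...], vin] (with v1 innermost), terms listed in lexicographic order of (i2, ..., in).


Expand each bracket as ab - ba; the v1-initial words give the coefficients.
Composite bracket: [[[v2, v1], v4], v3]
Full expansion: 8 signed words from ab - ba (2^3 = 8).
Keep just the words that open with v1:
  v1v2v4v3 (sign -1) contributes -[[[v1, v2], v4], v3]

-[[[v1, v2], v4], v3]


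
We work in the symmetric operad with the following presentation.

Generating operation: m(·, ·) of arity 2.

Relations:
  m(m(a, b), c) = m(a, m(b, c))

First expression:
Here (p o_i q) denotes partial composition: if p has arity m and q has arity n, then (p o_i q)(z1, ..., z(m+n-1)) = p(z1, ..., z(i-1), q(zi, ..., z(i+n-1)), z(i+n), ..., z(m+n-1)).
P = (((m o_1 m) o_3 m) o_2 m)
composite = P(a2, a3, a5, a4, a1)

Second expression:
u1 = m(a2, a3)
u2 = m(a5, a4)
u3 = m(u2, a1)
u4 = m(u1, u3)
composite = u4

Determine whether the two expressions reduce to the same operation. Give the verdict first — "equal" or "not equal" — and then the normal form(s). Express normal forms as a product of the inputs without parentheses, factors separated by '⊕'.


Normal form of the first expression: a2 ⊕ a3 ⊕ a5 ⊕ a4 ⊕ a1
Normal form of the second expression: a2 ⊕ a3 ⊕ a5 ⊕ a4 ⊕ a1
The forms coincide; equal.

equal: each reduces to a2 ⊕ a3 ⊕ a5 ⊕ a4 ⊕ a1


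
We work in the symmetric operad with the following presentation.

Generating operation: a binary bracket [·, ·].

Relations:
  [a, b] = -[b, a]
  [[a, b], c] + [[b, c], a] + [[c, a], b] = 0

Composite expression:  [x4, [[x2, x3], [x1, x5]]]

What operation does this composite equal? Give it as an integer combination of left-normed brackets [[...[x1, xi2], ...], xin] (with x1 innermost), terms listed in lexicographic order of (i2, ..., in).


[[[[x1, x5], x2], x3], x4] - [[[[x1, x5], x3], x2], x4]


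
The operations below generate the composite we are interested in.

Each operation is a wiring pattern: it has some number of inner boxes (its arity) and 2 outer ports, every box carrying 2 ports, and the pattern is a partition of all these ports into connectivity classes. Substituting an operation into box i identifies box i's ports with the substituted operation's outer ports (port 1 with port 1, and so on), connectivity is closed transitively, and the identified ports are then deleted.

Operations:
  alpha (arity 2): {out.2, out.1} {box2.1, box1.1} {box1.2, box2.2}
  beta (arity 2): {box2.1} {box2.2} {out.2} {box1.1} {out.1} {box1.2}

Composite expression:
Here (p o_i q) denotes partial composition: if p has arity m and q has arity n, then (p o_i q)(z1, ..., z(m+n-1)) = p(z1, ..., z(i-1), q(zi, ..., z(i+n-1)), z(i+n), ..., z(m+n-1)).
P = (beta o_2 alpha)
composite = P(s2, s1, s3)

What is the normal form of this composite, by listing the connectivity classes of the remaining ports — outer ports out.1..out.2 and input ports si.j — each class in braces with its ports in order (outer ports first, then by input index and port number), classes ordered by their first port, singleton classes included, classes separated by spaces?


{out.1} {out.2} {s1.1, s3.1} {s1.2, s3.2} {s2.1} {s2.2}

Reachability decides: close wires over beta-identified ports.
through alpha, on inputs (s1, s3): {out.1, out.2} {s1.1, s3.1} {s1.2, s3.2} (out.j = stage outer ports)
through beta, on inputs (s2, s1, s3): {out.1} {out.2} {s1.1, s3.1} {s1.2, s3.2} {s2.1} {s2.2} (out.j = stage outer ports)


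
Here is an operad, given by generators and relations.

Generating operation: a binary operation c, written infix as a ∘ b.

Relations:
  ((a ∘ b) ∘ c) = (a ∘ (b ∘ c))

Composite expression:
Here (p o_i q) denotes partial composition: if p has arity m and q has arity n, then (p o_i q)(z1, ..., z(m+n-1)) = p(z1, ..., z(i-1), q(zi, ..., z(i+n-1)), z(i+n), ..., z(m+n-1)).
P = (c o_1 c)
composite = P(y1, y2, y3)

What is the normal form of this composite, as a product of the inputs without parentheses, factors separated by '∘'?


All parenthesizations of c agree; list the y-inputs left to right.
(y1 ∘ y2) collapses to y1 ∘ y2
((y1 ∘ y2) ∘ y3) collapses to y1 ∘ y2 ∘ y3

y1 ∘ y2 ∘ y3


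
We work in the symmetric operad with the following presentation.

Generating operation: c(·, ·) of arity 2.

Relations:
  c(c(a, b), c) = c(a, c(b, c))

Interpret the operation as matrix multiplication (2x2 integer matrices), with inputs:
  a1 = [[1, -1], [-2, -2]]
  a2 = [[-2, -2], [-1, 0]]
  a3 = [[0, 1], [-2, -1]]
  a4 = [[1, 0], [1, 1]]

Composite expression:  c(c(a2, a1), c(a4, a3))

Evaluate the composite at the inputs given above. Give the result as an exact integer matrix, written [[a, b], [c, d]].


c(a2, a1) = [[2, 6], [-1, 1]]
c(a4, a3) = [[0, 1], [-2, 0]]
c(c(a2, a1), c(a4, a3)) = [[-12, 2], [-2, -1]]

[[-12, 2], [-2, -1]]


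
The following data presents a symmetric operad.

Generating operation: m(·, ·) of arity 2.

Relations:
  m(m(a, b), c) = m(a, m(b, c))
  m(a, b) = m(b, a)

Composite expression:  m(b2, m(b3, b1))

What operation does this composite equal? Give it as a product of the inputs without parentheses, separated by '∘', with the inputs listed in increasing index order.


b1 ∘ b2 ∘ b3

Shape and order are irrelevant to m; the b-input set decides.
m(b3, b1) flattens to b3 ∘ b1
m(b2, m(b3, b1)) flattens to b2 ∘ b3 ∘ b1
rearranged into index order: b1 ∘ b2 ∘ b3


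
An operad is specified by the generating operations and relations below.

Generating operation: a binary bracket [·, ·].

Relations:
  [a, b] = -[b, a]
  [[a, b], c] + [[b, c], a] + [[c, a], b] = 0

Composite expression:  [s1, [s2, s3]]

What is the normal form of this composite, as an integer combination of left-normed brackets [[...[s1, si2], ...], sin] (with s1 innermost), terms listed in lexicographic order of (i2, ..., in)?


Skip Jacobi rewriting: expand, keep s1-initial words, read off terms.
Composite bracket: [s1, [s2, s3]]
Applying ab - ba throughout gives 4 signed words (2^2 = 4).
The s1-initial words carry the normal form:
  from s1s2s3, sign +1: term +[[s1, s2], s3]
  from s1s3s2, sign -1: term -[[s1, s3], s2]

[[s1, s2], s3] - [[s1, s3], s2]


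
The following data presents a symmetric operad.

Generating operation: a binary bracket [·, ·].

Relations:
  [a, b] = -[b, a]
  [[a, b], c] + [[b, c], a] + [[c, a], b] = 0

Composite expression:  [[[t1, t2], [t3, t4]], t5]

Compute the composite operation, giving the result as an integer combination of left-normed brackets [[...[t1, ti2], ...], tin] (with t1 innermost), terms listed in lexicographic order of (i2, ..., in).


[[[[t1, t2], t3], t4], t5] - [[[[t1, t2], t4], t3], t5]

Expand each bracket as ab - ba; the t1-initial words give the coefficients.
Composite bracket: [[[t1, t2], [t3, t4]], t5]
Expanding via [a, b] = ab - ba: 16 signed words (2^4 = 16).
Only words starting with t1 matter:
  t1t2t3t4t5 appears with sign +1, giving the term +[[[[t1, t2], t3], t4], t5]
  t1t2t4t3t5 appears with sign -1, giving the term -[[[[t1, t2], t4], t3], t5]


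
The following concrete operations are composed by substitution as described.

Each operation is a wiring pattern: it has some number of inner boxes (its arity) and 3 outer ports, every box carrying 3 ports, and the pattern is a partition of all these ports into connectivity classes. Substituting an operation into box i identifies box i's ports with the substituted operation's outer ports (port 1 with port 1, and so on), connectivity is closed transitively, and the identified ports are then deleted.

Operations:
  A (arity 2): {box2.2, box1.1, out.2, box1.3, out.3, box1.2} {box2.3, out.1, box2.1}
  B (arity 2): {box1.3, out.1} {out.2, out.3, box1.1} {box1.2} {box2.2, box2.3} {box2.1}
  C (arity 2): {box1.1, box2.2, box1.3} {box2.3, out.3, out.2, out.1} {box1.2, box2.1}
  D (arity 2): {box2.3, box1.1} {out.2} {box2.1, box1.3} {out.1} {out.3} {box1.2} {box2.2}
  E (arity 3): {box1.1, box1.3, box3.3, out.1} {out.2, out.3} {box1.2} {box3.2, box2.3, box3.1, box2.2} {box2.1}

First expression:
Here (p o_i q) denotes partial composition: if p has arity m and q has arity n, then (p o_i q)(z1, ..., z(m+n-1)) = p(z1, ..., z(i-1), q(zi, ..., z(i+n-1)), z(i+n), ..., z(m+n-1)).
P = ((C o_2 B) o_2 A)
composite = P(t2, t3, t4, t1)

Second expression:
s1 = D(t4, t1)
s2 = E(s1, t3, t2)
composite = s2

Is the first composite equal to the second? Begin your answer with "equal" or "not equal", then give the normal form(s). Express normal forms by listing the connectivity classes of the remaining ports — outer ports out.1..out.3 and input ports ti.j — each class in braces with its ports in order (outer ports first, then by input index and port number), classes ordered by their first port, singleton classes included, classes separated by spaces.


not equal — first {out.1, out.2, out.3, t2.1, t2.3, t4.1, t4.3} {t1.1} {t1.2, t1.3} {t2.2, t3.1, t3.2, t3.3, t4.2}, second {out.1, t2.3} {out.2, out.3} {t1.1, t4.3} {t1.2} {t1.3, t4.1} {t2.1, t2.2, t3.2, t3.3} {t3.1} {t4.2}


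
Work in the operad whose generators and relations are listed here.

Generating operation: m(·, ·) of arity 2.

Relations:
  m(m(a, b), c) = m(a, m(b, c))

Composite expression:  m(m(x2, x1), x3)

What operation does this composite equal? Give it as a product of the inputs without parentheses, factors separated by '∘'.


The m-tree's shape is irrelevant; the x-reading-order decides.
m(x2, x1) unparenthesizes to x2 ∘ x1
m(m(x2, x1), x3) unparenthesizes to x2 ∘ x1 ∘ x3

x2 ∘ x1 ∘ x3


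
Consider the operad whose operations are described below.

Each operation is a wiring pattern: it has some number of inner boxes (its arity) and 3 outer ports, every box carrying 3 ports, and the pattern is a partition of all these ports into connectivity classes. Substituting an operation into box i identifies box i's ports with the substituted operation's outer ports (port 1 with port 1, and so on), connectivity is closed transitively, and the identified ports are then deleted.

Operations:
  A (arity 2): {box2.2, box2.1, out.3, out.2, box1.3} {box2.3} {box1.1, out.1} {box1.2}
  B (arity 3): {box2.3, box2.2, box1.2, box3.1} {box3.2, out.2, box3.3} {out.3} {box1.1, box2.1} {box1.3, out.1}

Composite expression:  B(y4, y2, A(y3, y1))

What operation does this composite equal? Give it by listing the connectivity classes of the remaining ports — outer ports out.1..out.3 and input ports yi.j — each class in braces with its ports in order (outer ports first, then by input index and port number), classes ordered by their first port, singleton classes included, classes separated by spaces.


After gluing at B, chains via deleted ports link the y-ports.
after A, the pattern on (y3, y1) reads {out.1, y3.1} {out.2, out.3, y1.1, y1.2, y3.3} {y1.3} {y3.2} (out.j = its outer ports)
after B, the pattern on (y4, y2, y3, y1) reads {out.1, y4.3} {out.2, y1.1, y1.2, y3.3} {out.3} {y1.3} {y2.1, y4.1} {y2.2, y2.3, y3.1, y4.2} {y3.2} (out.j = its outer ports)

{out.1, y4.3} {out.2, y1.1, y1.2, y3.3} {out.3} {y1.3} {y2.1, y4.1} {y2.2, y2.3, y3.1, y4.2} {y3.2}


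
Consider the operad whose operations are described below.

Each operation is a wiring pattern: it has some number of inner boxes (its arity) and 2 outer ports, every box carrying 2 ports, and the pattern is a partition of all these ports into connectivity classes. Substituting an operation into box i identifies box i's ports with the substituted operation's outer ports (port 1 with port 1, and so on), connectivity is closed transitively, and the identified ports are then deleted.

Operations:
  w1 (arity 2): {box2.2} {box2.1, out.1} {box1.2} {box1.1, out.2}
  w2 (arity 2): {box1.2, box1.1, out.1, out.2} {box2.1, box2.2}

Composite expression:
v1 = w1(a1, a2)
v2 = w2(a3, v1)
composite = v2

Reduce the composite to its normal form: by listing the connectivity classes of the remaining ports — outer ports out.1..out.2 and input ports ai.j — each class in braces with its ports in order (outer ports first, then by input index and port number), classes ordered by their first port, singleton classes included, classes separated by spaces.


Reachability decides: close wires over w2-identified ports.
w1 over (a1, a2) gives {out.1, a2.1} {out.2, a1.1} {a1.2} {a2.2}, out.j being that stage's outer ports
w2 over (a3, a1, a2) gives {out.1, out.2, a3.1, a3.2} {a1.1, a2.1} {a1.2} {a2.2}, out.j being that stage's outer ports

{out.1, out.2, a3.1, a3.2} {a1.1, a2.1} {a1.2} {a2.2}


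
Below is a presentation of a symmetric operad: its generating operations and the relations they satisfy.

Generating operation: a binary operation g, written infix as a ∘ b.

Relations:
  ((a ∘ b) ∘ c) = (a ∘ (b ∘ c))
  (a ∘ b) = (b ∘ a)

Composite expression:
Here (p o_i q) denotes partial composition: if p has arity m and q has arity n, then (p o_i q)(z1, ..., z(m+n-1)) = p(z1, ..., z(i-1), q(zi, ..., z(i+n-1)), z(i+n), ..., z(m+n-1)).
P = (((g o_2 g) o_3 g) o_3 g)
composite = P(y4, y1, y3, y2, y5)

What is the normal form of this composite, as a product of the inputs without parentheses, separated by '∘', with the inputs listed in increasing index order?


y1 ∘ y2 ∘ y3 ∘ y4 ∘ y5

Both nesting and order wash out for g; what remains is which y's occur.
(y3 ∘ y2) linearizes to y3 ∘ y2
((y3 ∘ y2) ∘ y5) linearizes to y3 ∘ y2 ∘ y5
(y1 ∘ ((y3 ∘ y2) ∘ y5)) linearizes to y1 ∘ y3 ∘ y2 ∘ y5
(y4 ∘ (y1 ∘ ((y3 ∘ y2) ∘ y5))) linearizes to y4 ∘ y1 ∘ y3 ∘ y2 ∘ y5
putting the inputs in ascending order: y1 ∘ y2 ∘ y3 ∘ y4 ∘ y5


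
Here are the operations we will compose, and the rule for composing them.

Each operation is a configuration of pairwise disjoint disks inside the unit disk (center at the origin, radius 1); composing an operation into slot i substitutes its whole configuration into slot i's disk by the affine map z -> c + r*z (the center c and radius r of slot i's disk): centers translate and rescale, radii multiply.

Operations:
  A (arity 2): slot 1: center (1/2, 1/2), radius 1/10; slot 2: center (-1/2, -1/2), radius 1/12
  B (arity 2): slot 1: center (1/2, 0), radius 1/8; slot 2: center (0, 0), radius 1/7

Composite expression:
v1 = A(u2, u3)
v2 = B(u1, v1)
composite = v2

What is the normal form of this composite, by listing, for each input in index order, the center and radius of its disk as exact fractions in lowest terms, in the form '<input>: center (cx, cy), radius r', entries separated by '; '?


u1: center (1/2, 0), radius 1/8; u2: center (1/14, 1/14), radius 1/70; u3: center (-1/14, -1/14), radius 1/84

Follow each u-input down from B: c' goes to c + r*c', radius to r*r'.
input u1: composing its 1 substitution step yields center (1/2, 0), radius 1/8
input u2: composing its 2 substitution steps yields center (1/14, 1/14), radius 1/70
input u3: composing its 2 substitution steps yields center (-1/14, -1/14), radius 1/84


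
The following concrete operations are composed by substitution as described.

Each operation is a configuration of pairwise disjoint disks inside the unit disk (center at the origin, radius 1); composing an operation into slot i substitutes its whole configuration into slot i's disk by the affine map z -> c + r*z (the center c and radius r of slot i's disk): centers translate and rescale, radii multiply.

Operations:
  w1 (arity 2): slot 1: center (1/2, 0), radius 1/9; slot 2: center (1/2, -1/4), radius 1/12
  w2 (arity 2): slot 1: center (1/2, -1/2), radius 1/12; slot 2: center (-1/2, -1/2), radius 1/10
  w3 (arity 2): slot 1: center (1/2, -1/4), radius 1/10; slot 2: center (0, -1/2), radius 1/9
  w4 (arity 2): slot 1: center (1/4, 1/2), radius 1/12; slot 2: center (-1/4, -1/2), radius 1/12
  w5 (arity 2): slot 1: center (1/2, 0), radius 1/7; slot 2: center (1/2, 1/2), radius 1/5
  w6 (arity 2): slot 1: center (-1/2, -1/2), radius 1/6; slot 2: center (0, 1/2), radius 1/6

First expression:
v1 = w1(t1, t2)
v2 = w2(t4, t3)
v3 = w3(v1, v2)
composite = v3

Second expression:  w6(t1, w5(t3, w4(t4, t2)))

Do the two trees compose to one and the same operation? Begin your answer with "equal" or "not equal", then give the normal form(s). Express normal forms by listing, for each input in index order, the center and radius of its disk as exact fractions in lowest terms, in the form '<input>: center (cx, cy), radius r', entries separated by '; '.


In normal form, the first expression is t1: center (11/20, -1/4), radius 1/90; t2: center (11/20, -11/40), radius 1/120; t3: center (-1/18, -5/9), radius 1/90; t4: center (1/18, -5/9), radius 1/108
In normal form, the second expression is t1: center (-1/2, -1/2), radius 1/6; t2: center (3/40, 17/30), radius 1/360; t3: center (1/12, 1/2), radius 1/42; t4: center (11/120, 3/5), radius 1/360
Distinct normal forms: not equal.

not equal; the first gives t1: center (11/20, -1/4), radius 1/90; t2: center (11/20, -11/40), radius 1/120; t3: center (-1/18, -5/9), radius 1/90; t4: center (1/18, -5/9), radius 1/108 and the second t1: center (-1/2, -1/2), radius 1/6; t2: center (3/40, 17/30), radius 1/360; t3: center (1/12, 1/2), radius 1/42; t4: center (11/120, 3/5), radius 1/360


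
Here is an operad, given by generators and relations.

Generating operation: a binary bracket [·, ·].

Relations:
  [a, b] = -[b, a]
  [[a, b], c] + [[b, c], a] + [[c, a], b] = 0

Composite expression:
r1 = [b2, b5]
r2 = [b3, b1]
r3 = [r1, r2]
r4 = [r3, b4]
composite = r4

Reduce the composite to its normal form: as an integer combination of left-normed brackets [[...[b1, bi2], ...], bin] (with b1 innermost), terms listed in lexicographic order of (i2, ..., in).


[[[[b1, b3], b2], b5], b4] - [[[[b1, b3], b5], b2], b4]


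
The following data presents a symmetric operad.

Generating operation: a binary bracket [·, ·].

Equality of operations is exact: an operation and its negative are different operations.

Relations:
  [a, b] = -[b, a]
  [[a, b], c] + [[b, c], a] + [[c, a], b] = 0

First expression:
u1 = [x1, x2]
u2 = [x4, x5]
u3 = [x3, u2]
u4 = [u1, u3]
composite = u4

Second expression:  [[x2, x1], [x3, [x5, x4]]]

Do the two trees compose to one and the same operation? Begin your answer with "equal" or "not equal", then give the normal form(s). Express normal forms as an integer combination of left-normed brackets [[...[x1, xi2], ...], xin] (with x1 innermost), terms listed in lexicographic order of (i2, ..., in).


equal — both sides give [[[[x1, x2], x3], x4], x5] - [[[[x1, x2], x3], x5], x4] - [[[[x1, x2], x4], x5], x3] + [[[[x1, x2], x5], x4], x3]

In normal form, the first expression is [[[[x1, x2], x3], x4], x5] - [[[[x1, x2], x3], x5], x4] - [[[[x1, x2], x4], x5], x3] + [[[[x1, x2], x5], x4], x3]
In normal form, the second expression is [[[[x1, x2], x3], x4], x5] - [[[[x1, x2], x3], x5], x4] - [[[[x1, x2], x4], x5], x3] + [[[[x1, x2], x5], x4], x3]
The forms coincide; equal.


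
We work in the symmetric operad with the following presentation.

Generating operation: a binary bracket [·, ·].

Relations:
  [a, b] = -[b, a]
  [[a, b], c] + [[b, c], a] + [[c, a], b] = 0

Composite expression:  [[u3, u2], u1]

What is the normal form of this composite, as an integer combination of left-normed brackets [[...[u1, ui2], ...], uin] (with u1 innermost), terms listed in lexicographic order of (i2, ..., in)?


[[u1, u2], u3] - [[u1, u3], u2]

In the tensor algebra, words opening u1 carry the u1-anchored form.
Composite bracket: [[u3, u2], u1]
Full expansion: 4 signed words from ab - ba (2^2 = 4).
Words beginning with u1 determine it all:
  from u1u2u3, sign +1: term +[[u1, u2], u3]
  from u1u3u2, sign -1: term -[[u1, u3], u2]


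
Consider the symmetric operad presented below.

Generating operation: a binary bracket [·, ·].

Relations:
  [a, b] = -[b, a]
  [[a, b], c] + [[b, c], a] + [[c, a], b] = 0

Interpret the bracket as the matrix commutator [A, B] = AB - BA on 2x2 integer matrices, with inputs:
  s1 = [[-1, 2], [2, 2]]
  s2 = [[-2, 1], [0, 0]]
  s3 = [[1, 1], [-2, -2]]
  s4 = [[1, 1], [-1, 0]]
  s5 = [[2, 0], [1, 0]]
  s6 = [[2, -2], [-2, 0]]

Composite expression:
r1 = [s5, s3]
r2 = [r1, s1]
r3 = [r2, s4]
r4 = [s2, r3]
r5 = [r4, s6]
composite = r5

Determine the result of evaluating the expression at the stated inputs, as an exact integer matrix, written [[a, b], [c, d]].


[s5, s3] = [[-1, 2], [7, 1]]
[[s5, s3], s1] = [[-10, 2], [-17, 10]]
[[[s5, s3], s1], s4] = [[15, -22], [-37, -15]]
[s2, [[[s5, s3], s1], s4]] = [[-37, 14], [-74, 37]]
[[s2, [[[s5, s3], s1], s4]], s6] = [[-176, 120], [-296, 176]]

[[-176, 120], [-296, 176]]


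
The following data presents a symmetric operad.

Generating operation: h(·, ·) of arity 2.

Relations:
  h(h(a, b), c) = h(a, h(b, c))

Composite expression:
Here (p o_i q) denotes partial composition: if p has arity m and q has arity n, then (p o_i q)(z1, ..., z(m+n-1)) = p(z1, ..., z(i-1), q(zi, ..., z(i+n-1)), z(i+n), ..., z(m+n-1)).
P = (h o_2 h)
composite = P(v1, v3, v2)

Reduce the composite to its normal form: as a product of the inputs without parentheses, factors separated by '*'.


v1 * v3 * v2

Key point: h is associative — brackets drop, the v-order remains.
h(v3, v2) collapses to v3 * v2
h(v1, h(v3, v2)) collapses to v1 * v3 * v2


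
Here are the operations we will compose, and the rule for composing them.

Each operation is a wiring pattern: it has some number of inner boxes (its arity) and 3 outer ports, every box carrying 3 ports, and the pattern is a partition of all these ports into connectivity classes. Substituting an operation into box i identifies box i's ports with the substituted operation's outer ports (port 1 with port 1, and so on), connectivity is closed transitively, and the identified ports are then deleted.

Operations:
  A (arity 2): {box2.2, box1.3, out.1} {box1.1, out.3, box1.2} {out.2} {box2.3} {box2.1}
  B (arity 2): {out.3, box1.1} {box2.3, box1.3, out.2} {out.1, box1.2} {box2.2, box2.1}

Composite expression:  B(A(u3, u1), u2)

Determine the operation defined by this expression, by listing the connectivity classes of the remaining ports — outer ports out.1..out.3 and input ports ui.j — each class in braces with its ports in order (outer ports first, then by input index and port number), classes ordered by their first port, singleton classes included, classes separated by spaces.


{out.1} {out.2, u2.3, u3.1, u3.2} {out.3, u1.2, u3.3} {u1.1} {u1.3} {u2.1, u2.2}

After gluing at B, chains via deleted ports link the u-ports.
A over (u3, u1) gives {out.1, u1.2, u3.3} {out.2} {out.3, u3.1, u3.2} {u1.1} {u1.3}, out.j being that stage's outer ports
B over (u3, u1, u2) gives {out.1} {out.2, u2.3, u3.1, u3.2} {out.3, u1.2, u3.3} {u1.1} {u1.3} {u2.1, u2.2}, out.j being that stage's outer ports


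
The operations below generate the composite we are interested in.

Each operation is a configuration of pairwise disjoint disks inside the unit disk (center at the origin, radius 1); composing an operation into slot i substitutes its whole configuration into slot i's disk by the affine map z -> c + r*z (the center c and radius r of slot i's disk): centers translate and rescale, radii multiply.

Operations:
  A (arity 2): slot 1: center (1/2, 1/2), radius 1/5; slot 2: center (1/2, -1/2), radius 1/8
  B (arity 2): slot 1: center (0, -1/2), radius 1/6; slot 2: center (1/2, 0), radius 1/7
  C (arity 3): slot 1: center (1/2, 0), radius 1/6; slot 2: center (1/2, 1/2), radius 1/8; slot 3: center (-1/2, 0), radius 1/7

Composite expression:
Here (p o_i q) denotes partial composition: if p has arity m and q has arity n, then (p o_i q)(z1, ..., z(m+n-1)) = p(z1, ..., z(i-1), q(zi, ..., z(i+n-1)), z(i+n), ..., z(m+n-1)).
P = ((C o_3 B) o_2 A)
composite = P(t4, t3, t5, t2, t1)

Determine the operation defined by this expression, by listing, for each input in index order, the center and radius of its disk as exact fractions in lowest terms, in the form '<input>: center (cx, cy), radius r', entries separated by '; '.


t1: center (-3/7, 0), radius 1/49; t2: center (-1/2, -1/14), radius 1/42; t3: center (9/16, 9/16), radius 1/40; t4: center (1/2, 0), radius 1/6; t5: center (9/16, 7/16), radius 1/64

Below C, radii multiply path by path; the t-disk centers shift.
input t4: composing its 1 substitution step yields center (1/2, 0), radius 1/6
input t3: composing its 2 substitution steps yields center (9/16, 9/16), radius 1/40
input t5: composing its 2 substitution steps yields center (9/16, 7/16), radius 1/64
input t2: composing its 2 substitution steps yields center (-1/2, -1/14), radius 1/42
input t1: composing its 2 substitution steps yields center (-3/7, 0), radius 1/49


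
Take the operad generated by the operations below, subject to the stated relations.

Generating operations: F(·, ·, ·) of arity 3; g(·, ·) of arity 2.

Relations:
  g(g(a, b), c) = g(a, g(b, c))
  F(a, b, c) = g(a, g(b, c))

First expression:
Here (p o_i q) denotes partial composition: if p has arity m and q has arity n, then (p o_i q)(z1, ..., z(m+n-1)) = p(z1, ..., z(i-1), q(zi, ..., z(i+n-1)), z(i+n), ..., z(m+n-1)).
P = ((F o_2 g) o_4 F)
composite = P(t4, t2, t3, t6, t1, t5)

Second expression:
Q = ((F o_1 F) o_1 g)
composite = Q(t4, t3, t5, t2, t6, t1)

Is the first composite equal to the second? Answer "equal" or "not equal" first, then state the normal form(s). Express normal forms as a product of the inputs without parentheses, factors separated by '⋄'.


The first expression, normalized: t4 ⋄ t2 ⋄ t3 ⋄ t6 ⋄ t1 ⋄ t5
The second expression, normalized: t4 ⋄ t3 ⋄ t5 ⋄ t2 ⋄ t6 ⋄ t1
Distinct normal forms: not equal.

not equal; the first gives t4 ⋄ t2 ⋄ t3 ⋄ t6 ⋄ t1 ⋄ t5 and the second t4 ⋄ t3 ⋄ t5 ⋄ t2 ⋄ t6 ⋄ t1


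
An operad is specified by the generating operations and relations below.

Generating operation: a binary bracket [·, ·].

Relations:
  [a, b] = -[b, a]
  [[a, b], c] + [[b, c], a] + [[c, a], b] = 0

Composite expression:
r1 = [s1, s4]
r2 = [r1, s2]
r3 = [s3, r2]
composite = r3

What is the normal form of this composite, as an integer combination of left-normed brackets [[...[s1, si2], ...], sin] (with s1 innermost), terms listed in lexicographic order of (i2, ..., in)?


-[[[s1, s4], s2], s3]


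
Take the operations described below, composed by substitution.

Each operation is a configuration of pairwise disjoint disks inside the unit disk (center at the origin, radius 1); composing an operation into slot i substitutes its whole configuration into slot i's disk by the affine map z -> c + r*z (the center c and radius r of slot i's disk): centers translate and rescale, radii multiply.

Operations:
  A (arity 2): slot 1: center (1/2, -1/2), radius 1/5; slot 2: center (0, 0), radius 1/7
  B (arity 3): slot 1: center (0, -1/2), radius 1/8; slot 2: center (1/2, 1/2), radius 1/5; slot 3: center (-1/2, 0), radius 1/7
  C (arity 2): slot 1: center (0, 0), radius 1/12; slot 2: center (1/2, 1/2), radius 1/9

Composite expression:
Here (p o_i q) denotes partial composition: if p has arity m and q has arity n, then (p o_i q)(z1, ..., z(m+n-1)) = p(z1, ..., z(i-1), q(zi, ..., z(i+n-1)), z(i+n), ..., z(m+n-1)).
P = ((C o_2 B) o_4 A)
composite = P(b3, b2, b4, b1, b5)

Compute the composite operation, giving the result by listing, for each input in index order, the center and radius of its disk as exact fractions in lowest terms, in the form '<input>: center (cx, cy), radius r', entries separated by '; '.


b1: center (19/42, 31/63), radius 1/315; b2: center (1/2, 4/9), radius 1/72; b3: center (0, 0), radius 1/12; b4: center (5/9, 5/9), radius 1/45; b5: center (4/9, 1/2), radius 1/441

Only the slot chain above each b matters under C; compose those maps.
b3: after 1 affine step, its disk has center (0, 0), radius 1/12
b2: after 2 affine steps, its disk has center (1/2, 4/9), radius 1/72
b4: after 2 affine steps, its disk has center (5/9, 5/9), radius 1/45
b1: after 3 affine steps, its disk has center (19/42, 31/63), radius 1/315
b5: after 3 affine steps, its disk has center (4/9, 1/2), radius 1/441


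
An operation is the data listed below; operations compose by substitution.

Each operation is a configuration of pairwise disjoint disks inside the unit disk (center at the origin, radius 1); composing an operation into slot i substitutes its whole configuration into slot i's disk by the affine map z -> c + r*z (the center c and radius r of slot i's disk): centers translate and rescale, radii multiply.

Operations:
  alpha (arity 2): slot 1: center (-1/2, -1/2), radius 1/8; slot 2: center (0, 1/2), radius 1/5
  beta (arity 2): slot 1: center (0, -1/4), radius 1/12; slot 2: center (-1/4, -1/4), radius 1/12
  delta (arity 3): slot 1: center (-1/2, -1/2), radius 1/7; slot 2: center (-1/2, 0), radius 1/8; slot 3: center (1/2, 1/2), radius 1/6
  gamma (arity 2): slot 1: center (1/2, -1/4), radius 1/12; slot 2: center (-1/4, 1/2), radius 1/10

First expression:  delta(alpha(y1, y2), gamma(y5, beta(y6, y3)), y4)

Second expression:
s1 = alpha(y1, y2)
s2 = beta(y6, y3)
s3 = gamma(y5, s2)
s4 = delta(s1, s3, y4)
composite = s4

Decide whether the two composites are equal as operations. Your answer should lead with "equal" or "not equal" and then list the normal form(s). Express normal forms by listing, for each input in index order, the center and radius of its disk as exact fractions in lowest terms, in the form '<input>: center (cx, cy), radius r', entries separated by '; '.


The first expression reduces to y1: center (-4/7, -4/7), radius 1/56; y2: center (-1/2, -3/7), radius 1/35; y3: center (-171/320, 19/320), radius 1/960; y4: center (1/2, 1/2), radius 1/6; y5: center (-7/16, -1/32), radius 1/96; y6: center (-17/32, 19/320), radius 1/960
The second expression reduces to y1: center (-4/7, -4/7), radius 1/56; y2: center (-1/2, -3/7), radius 1/35; y3: center (-171/320, 19/320), radius 1/960; y4: center (1/2, 1/2), radius 1/6; y5: center (-7/16, -1/32), radius 1/96; y6: center (-17/32, 19/320), radius 1/960
The normal forms match — equal.

equal; both compose to y1: center (-4/7, -4/7), radius 1/56; y2: center (-1/2, -3/7), radius 1/35; y3: center (-171/320, 19/320), radius 1/960; y4: center (1/2, 1/2), radius 1/6; y5: center (-7/16, -1/32), radius 1/96; y6: center (-17/32, 19/320), radius 1/960


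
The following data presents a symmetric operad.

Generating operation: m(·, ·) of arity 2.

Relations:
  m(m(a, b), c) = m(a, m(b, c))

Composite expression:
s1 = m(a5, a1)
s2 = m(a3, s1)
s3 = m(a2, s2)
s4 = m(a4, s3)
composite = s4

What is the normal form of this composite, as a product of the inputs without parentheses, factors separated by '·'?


a4 · a2 · a3 · a5 · a1

The m-tree's shape is irrelevant; the a-reading-order decides.
m(a5, a1) unparenthesizes to a5 · a1
m(a3, m(a5, a1)) unparenthesizes to a3 · a5 · a1
m(a2, m(a3, m(a5, a1))) unparenthesizes to a2 · a3 · a5 · a1
m(a4, m(a2, m(a3, m(a5, a1)))) unparenthesizes to a4 · a2 · a3 · a5 · a1


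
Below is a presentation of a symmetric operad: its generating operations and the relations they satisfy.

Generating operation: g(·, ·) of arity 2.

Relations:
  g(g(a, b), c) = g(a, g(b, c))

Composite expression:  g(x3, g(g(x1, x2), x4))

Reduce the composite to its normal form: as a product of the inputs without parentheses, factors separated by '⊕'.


x3 ⊕ x1 ⊕ x2 ⊕ x4


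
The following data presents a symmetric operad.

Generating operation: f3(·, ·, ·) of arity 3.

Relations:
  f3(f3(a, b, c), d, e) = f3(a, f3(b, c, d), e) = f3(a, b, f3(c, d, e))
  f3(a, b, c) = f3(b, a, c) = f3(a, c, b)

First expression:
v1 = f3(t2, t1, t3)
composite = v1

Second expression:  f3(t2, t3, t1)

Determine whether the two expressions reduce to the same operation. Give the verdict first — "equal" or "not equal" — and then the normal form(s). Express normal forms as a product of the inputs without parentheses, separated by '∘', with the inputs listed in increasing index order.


Reducing the first expression gives t1 ∘ t2 ∘ t3
Reducing the second expression gives t1 ∘ t2 ∘ t3
Identical normal forms: equal.

equal; the common form is t1 ∘ t2 ∘ t3


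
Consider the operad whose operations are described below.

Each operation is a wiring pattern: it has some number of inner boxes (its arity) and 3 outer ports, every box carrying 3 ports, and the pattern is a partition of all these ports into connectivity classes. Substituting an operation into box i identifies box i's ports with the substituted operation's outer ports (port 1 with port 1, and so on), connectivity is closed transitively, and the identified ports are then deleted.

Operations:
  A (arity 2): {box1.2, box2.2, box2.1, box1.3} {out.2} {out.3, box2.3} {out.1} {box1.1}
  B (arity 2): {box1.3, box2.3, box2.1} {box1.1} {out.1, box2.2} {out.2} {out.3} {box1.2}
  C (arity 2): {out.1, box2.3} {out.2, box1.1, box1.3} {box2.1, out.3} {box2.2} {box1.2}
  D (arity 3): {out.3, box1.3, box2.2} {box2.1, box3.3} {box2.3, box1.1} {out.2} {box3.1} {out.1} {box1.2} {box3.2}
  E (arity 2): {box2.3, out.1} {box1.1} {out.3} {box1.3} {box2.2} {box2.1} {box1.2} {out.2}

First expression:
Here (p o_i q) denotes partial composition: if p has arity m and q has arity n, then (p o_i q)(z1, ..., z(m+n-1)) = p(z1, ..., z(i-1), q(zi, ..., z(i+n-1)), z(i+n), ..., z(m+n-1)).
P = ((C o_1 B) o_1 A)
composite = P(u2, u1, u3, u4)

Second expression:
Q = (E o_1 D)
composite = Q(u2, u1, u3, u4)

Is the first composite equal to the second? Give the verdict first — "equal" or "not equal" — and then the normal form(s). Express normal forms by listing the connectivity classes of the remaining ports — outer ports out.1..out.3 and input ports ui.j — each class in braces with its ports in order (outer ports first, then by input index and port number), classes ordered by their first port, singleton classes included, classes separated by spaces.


Reducing the first expression gives {out.1, u4.3} {out.2, u3.2} {out.3, u4.1} {u1.1, u1.2, u2.2, u2.3} {u1.3, u3.1, u3.3} {u2.1} {u4.2}
Reducing the second expression gives {out.1, u4.3} {out.2} {out.3} {u1.1, u3.3} {u1.2, u2.3} {u1.3, u2.1} {u2.2} {u3.1} {u3.2} {u4.1} {u4.2}
No match — not equal.

not equal; the first gives {out.1, u4.3} {out.2, u3.2} {out.3, u4.1} {u1.1, u1.2, u2.2, u2.3} {u1.3, u3.1, u3.3} {u2.1} {u4.2} and the second {out.1, u4.3} {out.2} {out.3} {u1.1, u3.3} {u1.2, u2.3} {u1.3, u2.1} {u2.2} {u3.1} {u3.2} {u4.1} {u4.2}
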